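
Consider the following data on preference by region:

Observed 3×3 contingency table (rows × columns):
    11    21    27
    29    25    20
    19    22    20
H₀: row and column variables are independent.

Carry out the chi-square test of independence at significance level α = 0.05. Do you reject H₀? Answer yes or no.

reject H₀: no

Row totals [59, 74, 61], col totals [59, 68, 67], n=194
χ² = (11−17.94)²/17.94 + (21−20.68)²/20.68 + (27−20.38)²/20.38 + (29−22.51)²/22.51 + (25−25.94)²/25.94 + (20−25.56)²/25.56 + (19−18.55)²/18.55 + (22−21.38)²/21.38 + (20−21.07)²/21.07 = 8.0441
df = 4
p-value (upper-tail) = 0.08998
At α=0.05: p ≥ α → fail to reject H₀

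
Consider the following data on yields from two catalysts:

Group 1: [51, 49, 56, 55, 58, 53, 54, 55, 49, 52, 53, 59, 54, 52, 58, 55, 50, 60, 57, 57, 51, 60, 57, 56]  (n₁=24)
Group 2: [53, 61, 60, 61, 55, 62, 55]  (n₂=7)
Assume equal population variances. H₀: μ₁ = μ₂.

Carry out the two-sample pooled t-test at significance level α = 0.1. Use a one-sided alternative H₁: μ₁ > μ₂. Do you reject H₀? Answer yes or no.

x̄₁=54.625, s₁=3.308, n₁=24
x̄₂=58.143, s₂=3.671, n₂=7
s_p² = [23·3.308² + 6·3.671²]/29 = 11.4649
SE = √(s_p²·(1/24+1/7)) = 1.4545
t = (54.625−58.143)/1.4545 = -2.4186
df = 29
p-value (one-sided, H₁ greater) = 0.98896
At α=0.1: p ≥ α → fail to reject H₀

reject H₀: no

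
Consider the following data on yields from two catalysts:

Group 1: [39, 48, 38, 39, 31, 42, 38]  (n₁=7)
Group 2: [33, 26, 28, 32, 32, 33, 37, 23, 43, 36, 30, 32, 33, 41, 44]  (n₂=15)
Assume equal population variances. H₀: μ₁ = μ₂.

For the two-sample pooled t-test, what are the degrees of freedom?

degrees of freedom = 20

df = n₁ + n₂ − 2 = 7 + 15 − 2 = 20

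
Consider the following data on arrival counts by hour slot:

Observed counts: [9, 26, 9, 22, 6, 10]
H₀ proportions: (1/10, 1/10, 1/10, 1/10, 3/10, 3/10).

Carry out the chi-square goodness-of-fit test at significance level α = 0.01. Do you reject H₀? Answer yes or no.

n = 82; E_i = n·p_i = [8.20, 8.20, 8.20, 8.20, 24.60, 24.60]
χ² = (9−8.20)²/8.20 + (26−8.20)²/8.20 + (9−8.20)²/8.20 + (22−8.20)²/8.20 + (6−24.60)²/24.60 + (10−24.60)²/24.60 = 84.7480
df = 5
p-value (upper-tail) = 0.00000
At α=0.01: p < α → reject H₀

reject H₀: yes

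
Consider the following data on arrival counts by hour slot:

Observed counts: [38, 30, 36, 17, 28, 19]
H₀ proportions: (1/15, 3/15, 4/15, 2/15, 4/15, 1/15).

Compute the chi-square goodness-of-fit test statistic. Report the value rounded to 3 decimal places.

test statistic = 79.277

n = 168; E_i = n·p_i = [11.20, 33.60, 44.80, 22.40, 44.80, 11.20]
χ² = (38−11.20)²/11.20 + (30−33.60)²/33.60 + (36−44.80)²/44.80 + (17−22.40)²/22.40 + (28−44.80)²/44.80 + (19−11.20)²/11.20 = 79.2768
df = 5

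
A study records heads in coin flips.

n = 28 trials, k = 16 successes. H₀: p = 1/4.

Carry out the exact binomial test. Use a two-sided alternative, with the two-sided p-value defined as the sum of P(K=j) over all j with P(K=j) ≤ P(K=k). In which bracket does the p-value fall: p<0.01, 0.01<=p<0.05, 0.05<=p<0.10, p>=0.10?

p-value bracket: p<0.01

Exact binomial: n=28, k=16, p₀=1/4=0.2500
P(X=j) = C(n,j)·p₀^j·(1−p₀)^(n−j); p = Σ P(X=j) over j with P(X=j) ≤ P(X=16)
p-value (two-sided) = 0.00029
→ bracket: p<0.01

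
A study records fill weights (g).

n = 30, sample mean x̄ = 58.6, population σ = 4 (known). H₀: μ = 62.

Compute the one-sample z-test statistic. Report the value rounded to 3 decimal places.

SE = σ/√n = 4/√30 = 0.7303
z = (x̄−μ₀)/SE = (58.6−62)/0.7303 = -4.6556

test statistic = -4.656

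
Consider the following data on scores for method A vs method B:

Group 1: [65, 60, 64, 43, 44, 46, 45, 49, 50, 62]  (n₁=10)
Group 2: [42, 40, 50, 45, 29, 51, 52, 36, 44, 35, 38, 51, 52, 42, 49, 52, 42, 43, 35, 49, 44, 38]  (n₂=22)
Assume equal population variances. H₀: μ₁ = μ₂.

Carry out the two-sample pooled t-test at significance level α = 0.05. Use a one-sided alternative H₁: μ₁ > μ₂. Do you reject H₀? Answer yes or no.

reject H₀: yes

x̄₁=52.800, s₁=8.904, n₁=10
x̄₂=43.591, s₂=6.638, n₂=22
s_p² = [9·8.904² + 21·6.638²]/30 = 54.6306
SE = √(s_p²·(1/10+1/22)) = 2.8189
t = (52.800−43.591)/2.8189 = 3.2669
df = 30
p-value (one-sided, H₁ greater) = 0.00136
At α=0.05: p < α → reject H₀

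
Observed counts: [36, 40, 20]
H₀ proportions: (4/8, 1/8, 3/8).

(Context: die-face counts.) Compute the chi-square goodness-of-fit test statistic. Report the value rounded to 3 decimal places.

n = 96; E_i = n·p_i = [48.00, 12.00, 36.00]
χ² = (36−48.00)²/48.00 + (40−12.00)²/12.00 + (20−36.00)²/36.00 = 75.4444
df = 2

test statistic = 75.444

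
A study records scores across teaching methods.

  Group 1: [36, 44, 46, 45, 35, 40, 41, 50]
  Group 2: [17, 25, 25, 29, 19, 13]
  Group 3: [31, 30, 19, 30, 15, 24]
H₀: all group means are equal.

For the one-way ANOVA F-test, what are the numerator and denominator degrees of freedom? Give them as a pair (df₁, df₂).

k = 3 groups, N = 20 total
df = (k−1, N−k) = (3−1, 20−3) = (2, 17)

degrees of freedom = [2, 17]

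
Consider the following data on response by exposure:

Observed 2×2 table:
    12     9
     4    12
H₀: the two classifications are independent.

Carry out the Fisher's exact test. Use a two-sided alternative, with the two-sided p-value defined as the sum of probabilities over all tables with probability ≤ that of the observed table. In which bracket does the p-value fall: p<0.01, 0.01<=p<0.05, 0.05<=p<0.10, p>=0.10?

Margins: r₁=21, r₂=16, c₁=16, c₂=21, n=37
p_obs = C(21,12)·C(16,4)/C(37,16); sum pmf over tables with pmf ≤ p_obs
p-value (two-sided) = 0.09311
→ bracket: 0.05<=p<0.10

p-value bracket: 0.05<=p<0.10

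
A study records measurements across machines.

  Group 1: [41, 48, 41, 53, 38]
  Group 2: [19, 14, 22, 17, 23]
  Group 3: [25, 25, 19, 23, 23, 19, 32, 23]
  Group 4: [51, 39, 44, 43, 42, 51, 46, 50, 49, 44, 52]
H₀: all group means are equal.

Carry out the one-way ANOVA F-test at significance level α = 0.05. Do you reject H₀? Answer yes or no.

reject H₀: yes

Group means [44.20, 19.00, 23.62, 46.45], grand mean 35.034
SSB = Σnᵢ(x̄ᵢ−x̄)² = 4181.563; SSW = ΣΣ(x−x̄ᵢ)² = 513.402
MSB = 4181.563/3 = 1393.8544; MSW = 513.402/25 = 20.5361
F = MSB/MSW = 67.8734
df = (3, 25)
p-value (upper-tail) = 0.00000
At α=0.05: p < α → reject H₀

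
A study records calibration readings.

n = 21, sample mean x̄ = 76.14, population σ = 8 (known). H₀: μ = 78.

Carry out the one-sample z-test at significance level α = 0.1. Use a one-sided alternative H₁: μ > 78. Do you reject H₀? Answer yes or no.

SE = σ/√n = 8/√21 = 1.7457
z = (x̄−μ₀)/SE = (76.14−78)/1.7457 = -1.0654
p-value (one-sided, H₁ greater) = 0.85666
At α=0.1: p ≥ α → fail to reject H₀

reject H₀: no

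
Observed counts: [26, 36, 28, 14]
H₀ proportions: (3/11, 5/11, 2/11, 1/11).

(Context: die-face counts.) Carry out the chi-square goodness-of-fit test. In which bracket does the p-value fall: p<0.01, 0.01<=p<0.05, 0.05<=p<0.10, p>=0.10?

n = 104; E_i = n·p_i = [28.36, 47.27, 18.91, 9.45]
χ² = (26−28.36)²/28.36 + (36−47.27)²/47.27 + (28−18.91)²/18.91 + (14−9.45)²/9.45 = 9.4410
df = 3
p-value (upper-tail) = 0.02397
→ bracket: 0.01<=p<0.05

p-value bracket: 0.01<=p<0.05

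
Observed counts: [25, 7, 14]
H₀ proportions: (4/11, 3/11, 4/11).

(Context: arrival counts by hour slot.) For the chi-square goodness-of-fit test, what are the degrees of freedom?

df = k − 1 = 3 − 1 = 2

degrees of freedom = 2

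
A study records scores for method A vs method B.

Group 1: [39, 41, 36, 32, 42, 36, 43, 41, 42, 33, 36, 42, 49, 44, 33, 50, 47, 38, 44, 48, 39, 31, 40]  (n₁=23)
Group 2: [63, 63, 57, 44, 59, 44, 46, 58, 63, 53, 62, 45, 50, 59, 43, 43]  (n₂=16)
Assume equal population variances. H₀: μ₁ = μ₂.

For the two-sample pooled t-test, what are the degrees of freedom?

degrees of freedom = 37

df = n₁ + n₂ − 2 = 23 + 16 − 2 = 37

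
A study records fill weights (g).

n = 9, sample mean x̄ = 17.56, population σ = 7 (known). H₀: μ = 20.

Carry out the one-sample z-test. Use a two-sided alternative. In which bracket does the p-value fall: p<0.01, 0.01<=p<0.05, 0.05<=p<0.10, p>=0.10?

SE = σ/√n = 7/√9 = 2.3333
z = (x̄−μ₀)/SE = (17.56−20)/2.3333 = -1.0457
p-value (two-sided) = 0.29569
→ bracket: p>=0.10

p-value bracket: p>=0.10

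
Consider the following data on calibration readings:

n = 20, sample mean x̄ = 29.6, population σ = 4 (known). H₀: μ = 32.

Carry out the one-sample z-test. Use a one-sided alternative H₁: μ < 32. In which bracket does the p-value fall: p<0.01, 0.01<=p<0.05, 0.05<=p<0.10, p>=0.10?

SE = σ/√n = 4/√20 = 0.8944
z = (x̄−μ₀)/SE = (29.6−32)/0.8944 = -2.6833
p-value (one-sided, H₁ less) = 0.00365
→ bracket: p<0.01

p-value bracket: p<0.01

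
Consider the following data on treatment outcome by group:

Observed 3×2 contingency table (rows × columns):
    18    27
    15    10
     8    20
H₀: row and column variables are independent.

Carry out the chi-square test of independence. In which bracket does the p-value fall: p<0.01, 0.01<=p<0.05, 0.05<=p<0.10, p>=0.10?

p-value bracket: 0.05<=p<0.10

Row totals [45, 25, 28], col totals [41, 57], n=98
χ² = (18−18.83)²/18.83 + (27−26.17)²/26.17 + (15−10.46)²/10.46 + (10−14.54)²/14.54 + (8−11.71)²/11.71 + (20−16.29)²/16.29 = 5.4766
df = 2
p-value (upper-tail) = 0.06468
→ bracket: 0.05<=p<0.10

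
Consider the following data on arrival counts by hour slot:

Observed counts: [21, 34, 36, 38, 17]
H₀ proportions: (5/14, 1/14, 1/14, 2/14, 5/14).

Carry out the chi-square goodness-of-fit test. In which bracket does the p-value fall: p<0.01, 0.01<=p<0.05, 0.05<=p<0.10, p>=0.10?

p-value bracket: p<0.01

n = 146; E_i = n·p_i = [52.14, 10.43, 10.43, 20.86, 52.14]
χ² = (21−52.14)²/52.14 + (34−10.43)²/10.43 + (36−10.43)²/10.43 + (38−20.86)²/20.86 + (17−52.14)²/52.14 = 172.3562
df = 4
p-value (upper-tail) = 0.00000
→ bracket: p<0.01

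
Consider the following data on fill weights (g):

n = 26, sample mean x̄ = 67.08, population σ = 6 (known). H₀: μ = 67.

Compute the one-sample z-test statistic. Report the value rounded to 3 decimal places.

SE = σ/√n = 6/√26 = 1.1767
z = (x̄−μ₀)/SE = (67.08−67)/1.1767 = 0.0680

test statistic = 0.068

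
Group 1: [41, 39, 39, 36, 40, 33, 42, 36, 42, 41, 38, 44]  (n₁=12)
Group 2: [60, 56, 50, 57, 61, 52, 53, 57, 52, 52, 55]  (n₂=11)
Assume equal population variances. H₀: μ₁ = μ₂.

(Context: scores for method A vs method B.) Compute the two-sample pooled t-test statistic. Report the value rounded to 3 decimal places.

x̄₁=39.250, s₁=3.108, n₁=12
x̄₂=55.000, s₂=3.550, n₂=11
s_p² = [11·3.108² + 10·3.550²]/21 = 11.0595
SE = √(s_p²·(1/12+1/11)) = 1.3882
t = (39.250−55.000)/1.3882 = -11.3458
df = 21

test statistic = -11.346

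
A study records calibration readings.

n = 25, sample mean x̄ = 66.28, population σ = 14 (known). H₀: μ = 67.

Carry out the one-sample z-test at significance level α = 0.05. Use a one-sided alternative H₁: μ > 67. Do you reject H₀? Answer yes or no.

SE = σ/√n = 14/√25 = 2.8000
z = (x̄−μ₀)/SE = (66.28−67)/2.8000 = -0.2571
p-value (one-sided, H₁ greater) = 0.60147
At α=0.05: p ≥ α → fail to reject H₀

reject H₀: no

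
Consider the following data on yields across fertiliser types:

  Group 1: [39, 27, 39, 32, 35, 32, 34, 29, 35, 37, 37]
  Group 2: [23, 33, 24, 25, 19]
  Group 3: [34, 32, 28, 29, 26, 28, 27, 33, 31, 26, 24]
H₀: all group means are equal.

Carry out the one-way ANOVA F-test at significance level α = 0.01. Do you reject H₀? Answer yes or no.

Group means [34.18, 24.80, 28.91], grand mean 30.296
SSB = Σnᵢ(x̄ᵢ−x̄)² = 338.284; SSW = ΣΣ(x−x̄ᵢ)² = 359.345
MSB = 338.284/2 = 169.1421; MSW = 359.345/24 = 14.9727
F = MSB/MSW = 11.2967
df = (2, 24)
p-value (upper-tail) = 0.00035
At α=0.01: p < α → reject H₀

reject H₀: yes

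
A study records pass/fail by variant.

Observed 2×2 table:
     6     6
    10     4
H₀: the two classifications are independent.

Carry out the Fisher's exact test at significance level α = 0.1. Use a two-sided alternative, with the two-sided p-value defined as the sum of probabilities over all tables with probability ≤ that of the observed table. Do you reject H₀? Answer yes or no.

Margins: r₁=12, r₂=14, c₁=16, c₂=10, n=26
p_obs = C(12,6)·C(14,10)/C(26,16); sum pmf over tables with pmf ≤ p_obs
p-value (two-sided) = 0.42164
At α=0.1: p ≥ α → fail to reject H₀

reject H₀: no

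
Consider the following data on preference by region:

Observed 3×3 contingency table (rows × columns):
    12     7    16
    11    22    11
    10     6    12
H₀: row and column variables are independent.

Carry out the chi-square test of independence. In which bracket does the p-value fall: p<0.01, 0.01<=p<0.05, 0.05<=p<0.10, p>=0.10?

p-value bracket: 0.01<=p<0.05

Row totals [35, 44, 28], col totals [33, 35, 39], n=107
χ² = (12−10.79)²/10.79 + (7−11.45)²/11.45 + (16−12.76)²/12.76 + (11−13.57)²/13.57 + (22−14.39)²/14.39 + (11−16.04)²/16.04 + (10−8.64)²/8.64 + (6−9.16)²/9.16 + (12−10.21)²/10.21 = 10.3984
df = 4
p-value (upper-tail) = 0.03423
→ bracket: 0.01<=p<0.05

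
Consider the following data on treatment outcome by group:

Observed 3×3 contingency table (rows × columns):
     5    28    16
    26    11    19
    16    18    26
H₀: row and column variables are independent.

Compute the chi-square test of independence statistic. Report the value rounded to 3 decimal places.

Row totals [49, 56, 60], col totals [47, 57, 61], n=165
χ² = (5−13.96)²/13.96 + (28−16.93)²/16.93 + (16−18.12)²/18.12 + (26−15.95)²/15.95 + (11−19.35)²/19.35 + (19−20.70)²/20.70 + (16−17.09)²/17.09 + (18−20.73)²/20.73 + (26−22.18)²/22.18 = 24.3946
df = 4

test statistic = 24.395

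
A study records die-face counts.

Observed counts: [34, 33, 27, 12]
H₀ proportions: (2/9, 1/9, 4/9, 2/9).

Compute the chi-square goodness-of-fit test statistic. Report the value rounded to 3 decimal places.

test statistic = 57.125

n = 106; E_i = n·p_i = [23.56, 11.78, 47.11, 23.56]
χ² = (34−23.56)²/23.56 + (33−11.78)²/11.78 + (27−47.11)²/47.11 + (12−23.56)²/23.56 = 57.1250
df = 3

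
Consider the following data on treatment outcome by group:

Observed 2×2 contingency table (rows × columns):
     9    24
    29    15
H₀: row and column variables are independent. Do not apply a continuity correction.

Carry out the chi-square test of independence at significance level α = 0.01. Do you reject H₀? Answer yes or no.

Row totals [33, 44], col totals [38, 39], n=77
χ² = (9−16.29)²/16.29 + (24−16.71)²/16.71 + (29−21.71)²/21.71 + (15−22.29)²/22.29 = 11.2616
df = 1
p-value (upper-tail) = 0.00079
At α=0.01: p < α → reject H₀

reject H₀: yes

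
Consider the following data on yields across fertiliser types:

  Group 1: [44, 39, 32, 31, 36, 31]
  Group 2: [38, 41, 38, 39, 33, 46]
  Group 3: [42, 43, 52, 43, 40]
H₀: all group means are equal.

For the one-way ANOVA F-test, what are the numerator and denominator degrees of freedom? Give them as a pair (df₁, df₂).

k = 3 groups, N = 17 total
df = (k−1, N−k) = (3−1, 17−3) = (2, 14)

degrees of freedom = [2, 14]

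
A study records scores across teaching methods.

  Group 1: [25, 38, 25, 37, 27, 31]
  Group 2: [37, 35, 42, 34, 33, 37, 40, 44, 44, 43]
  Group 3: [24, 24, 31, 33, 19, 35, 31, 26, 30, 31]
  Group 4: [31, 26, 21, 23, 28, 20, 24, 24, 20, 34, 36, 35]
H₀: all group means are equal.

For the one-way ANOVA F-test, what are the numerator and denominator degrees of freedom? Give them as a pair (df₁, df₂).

k = 4 groups, N = 38 total
df = (k−1, N−k) = (4−1, 38−4) = (3, 34)

degrees of freedom = [3, 34]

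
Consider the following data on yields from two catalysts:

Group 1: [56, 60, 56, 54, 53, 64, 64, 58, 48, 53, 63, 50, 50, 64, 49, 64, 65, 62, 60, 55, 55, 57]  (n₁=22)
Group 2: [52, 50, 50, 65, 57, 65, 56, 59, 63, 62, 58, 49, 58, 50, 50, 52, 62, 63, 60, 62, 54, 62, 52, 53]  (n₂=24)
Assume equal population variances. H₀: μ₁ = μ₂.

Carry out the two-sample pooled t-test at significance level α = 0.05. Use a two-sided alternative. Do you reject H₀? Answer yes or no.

x̄₁=57.273, s₁=5.487, n₁=22
x̄₂=56.833, s₂=5.419, n₂=24
s_p² = [21·5.487² + 23·5.419²]/44 = 29.7204
SE = √(s_p²·(1/22+1/24)) = 1.6091
t = (57.273−56.833)/1.6091 = 0.2731
df = 44
p-value (two-sided) = 0.78608
At α=0.05: p ≥ α → fail to reject H₀

reject H₀: no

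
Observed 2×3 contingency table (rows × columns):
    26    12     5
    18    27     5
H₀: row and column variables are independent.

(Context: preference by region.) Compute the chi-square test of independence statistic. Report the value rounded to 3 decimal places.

test statistic = 6.735

Row totals [43, 50], col totals [44, 39, 10], n=93
χ² = (26−20.34)²/20.34 + (12−18.03)²/18.03 + (5−4.62)²/4.62 + (18−23.66)²/23.66 + (27−20.97)²/20.97 + (5−5.38)²/5.38 = 6.7351
df = 2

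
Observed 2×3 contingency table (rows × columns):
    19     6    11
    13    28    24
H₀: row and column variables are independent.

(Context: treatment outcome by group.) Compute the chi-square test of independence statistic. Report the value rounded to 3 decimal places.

Row totals [36, 65], col totals [32, 34, 35], n=101
χ² = (19−11.41)²/11.41 + (6−12.12)²/12.12 + (11−12.48)²/12.48 + (13−20.59)²/20.59 + (28−21.88)²/21.88 + (24−22.52)²/22.52 = 12.9280
df = 2

test statistic = 12.928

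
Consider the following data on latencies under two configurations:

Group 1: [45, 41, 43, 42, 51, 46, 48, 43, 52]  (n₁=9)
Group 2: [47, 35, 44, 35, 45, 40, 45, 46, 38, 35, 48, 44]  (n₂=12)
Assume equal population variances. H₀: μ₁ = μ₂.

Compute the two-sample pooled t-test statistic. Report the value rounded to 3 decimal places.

test statistic = 1.910

x̄₁=45.667, s₁=3.937, n₁=9
x̄₂=41.833, s₂=4.951, n₂=12
s_p² = [8·3.937² + 11·4.951²]/19 = 20.7193
SE = √(s_p²·(1/9+1/12)) = 2.0072
t = (45.667−41.833)/2.0072 = 1.9098
df = 19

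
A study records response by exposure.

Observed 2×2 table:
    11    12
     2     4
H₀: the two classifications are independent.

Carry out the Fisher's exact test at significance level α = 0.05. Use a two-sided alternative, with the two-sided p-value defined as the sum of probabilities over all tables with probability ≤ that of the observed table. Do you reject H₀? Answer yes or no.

reject H₀: no

Margins: r₁=23, r₂=6, c₁=13, c₂=16, n=29
p_obs = C(23,11)·C(6,2)/C(29,13); sum pmf over tables with pmf ≤ p_obs
p-value (two-sided) = 0.66284
At α=0.05: p ≥ α → fail to reject H₀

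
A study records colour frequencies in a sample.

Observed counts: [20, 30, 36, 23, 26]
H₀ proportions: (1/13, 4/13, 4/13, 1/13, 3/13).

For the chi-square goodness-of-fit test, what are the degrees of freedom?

degrees of freedom = 4

df = k − 1 = 5 − 1 = 4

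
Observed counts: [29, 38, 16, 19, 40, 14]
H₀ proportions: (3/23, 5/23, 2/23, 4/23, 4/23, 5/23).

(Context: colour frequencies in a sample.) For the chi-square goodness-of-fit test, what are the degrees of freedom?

df = k − 1 = 6 − 1 = 5

degrees of freedom = 5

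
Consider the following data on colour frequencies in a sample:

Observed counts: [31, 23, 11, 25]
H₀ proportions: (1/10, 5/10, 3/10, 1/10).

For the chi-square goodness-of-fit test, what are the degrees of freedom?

df = k − 1 = 4 − 1 = 3

degrees of freedom = 3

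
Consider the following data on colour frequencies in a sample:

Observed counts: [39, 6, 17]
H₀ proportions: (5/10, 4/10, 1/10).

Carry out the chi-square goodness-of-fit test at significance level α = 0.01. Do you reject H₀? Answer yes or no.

n = 62; E_i = n·p_i = [31.00, 24.80, 6.20]
χ² = (39−31.00)²/31.00 + (6−24.80)²/24.80 + (17−6.20)²/6.20 = 35.1290
df = 2
p-value (upper-tail) = 0.00000
At α=0.01: p < α → reject H₀

reject H₀: yes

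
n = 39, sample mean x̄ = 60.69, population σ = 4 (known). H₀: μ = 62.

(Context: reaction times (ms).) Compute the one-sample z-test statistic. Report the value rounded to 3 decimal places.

test statistic = -2.045

SE = σ/√n = 4/√39 = 0.6405
z = (x̄−μ₀)/SE = (60.69−62)/0.6405 = -2.0452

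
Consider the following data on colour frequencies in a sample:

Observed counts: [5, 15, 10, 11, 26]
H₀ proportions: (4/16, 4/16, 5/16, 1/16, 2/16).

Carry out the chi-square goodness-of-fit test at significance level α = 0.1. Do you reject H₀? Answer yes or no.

reject H₀: yes

n = 67; E_i = n·p_i = [16.75, 16.75, 20.94, 4.19, 8.38]
χ² = (5−16.75)²/16.75 + (15−16.75)²/16.75 + (10−20.94)²/20.94 + (11−4.19)²/4.19 + (26−8.38)²/8.38 = 62.3134
df = 4
p-value (upper-tail) = 0.00000
At α=0.1: p < α → reject H₀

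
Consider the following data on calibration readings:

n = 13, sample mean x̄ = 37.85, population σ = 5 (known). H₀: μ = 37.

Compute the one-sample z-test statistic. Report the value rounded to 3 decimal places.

test statistic = 0.613

SE = σ/√n = 5/√13 = 1.3868
z = (x̄−μ₀)/SE = (37.85−37)/1.3868 = 0.6129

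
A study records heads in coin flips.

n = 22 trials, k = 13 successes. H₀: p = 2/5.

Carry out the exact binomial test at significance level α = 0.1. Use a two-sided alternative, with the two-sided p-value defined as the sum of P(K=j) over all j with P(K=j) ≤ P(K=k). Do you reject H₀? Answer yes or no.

reject H₀: yes

Exact binomial: n=22, k=13, p₀=2/5=0.4000
P(X=j) = C(n,j)·p₀^j·(1−p₀)^(n−j); p = Σ P(X=j) over j with P(X=j) ≤ P(X=13)
p-value (two-sided) = 0.08169
At α=0.1: p < α → reject H₀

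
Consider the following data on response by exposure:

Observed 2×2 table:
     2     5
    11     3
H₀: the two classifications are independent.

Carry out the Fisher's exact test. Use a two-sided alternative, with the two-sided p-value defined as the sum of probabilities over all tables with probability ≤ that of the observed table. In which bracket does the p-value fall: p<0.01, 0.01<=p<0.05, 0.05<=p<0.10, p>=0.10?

p-value bracket: 0.05<=p<0.10

Margins: r₁=7, r₂=14, c₁=13, c₂=8, n=21
p_obs = C(7,2)·C(14,11)/C(21,13); sum pmf over tables with pmf ≤ p_obs
p-value (two-sided) = 0.05552
→ bracket: 0.05<=p<0.10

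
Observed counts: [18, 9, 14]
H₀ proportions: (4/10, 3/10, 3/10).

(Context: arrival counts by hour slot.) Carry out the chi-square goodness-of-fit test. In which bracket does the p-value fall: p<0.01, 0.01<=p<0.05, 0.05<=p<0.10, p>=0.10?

p-value bracket: p>=0.10

n = 41; E_i = n·p_i = [16.40, 12.30, 12.30]
χ² = (18−16.40)²/16.40 + (9−12.30)²/12.30 + (14−12.30)²/12.30 = 1.2764
df = 2
p-value (upper-tail) = 0.52824
→ bracket: p>=0.10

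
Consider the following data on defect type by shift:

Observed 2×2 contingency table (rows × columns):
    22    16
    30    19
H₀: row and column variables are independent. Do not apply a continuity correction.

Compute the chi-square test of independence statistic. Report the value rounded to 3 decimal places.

test statistic = 0.099

Row totals [38, 49], col totals [52, 35], n=87
χ² = (22−22.71)²/22.71 + (16−15.29)²/15.29 + (30−29.29)²/29.29 + (19−19.71)²/19.71 = 0.0987
df = 1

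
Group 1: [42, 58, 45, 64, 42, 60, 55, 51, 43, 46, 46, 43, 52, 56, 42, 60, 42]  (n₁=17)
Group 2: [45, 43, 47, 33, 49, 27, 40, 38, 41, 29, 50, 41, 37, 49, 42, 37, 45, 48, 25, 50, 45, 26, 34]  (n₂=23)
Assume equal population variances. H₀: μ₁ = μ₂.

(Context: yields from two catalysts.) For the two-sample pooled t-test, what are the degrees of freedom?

df = n₁ + n₂ − 2 = 17 + 23 − 2 = 38

degrees of freedom = 38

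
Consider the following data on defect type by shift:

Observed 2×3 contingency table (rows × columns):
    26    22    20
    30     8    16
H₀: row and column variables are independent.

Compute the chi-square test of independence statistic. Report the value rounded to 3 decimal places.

Row totals [68, 54], col totals [56, 30, 36], n=122
χ² = (26−31.21)²/31.21 + (22−16.72)²/16.72 + (20−20.07)²/20.07 + (30−24.79)²/24.79 + (8−13.28)²/13.28 + (16−15.93)²/15.93 = 5.7324
df = 2

test statistic = 5.732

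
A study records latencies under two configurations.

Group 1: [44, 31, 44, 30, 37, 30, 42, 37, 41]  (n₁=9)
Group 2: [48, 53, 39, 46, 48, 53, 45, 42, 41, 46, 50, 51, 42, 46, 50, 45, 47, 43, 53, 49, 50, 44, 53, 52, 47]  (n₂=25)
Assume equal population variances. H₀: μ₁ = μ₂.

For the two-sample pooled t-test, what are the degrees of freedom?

df = n₁ + n₂ − 2 = 9 + 25 − 2 = 32

degrees of freedom = 32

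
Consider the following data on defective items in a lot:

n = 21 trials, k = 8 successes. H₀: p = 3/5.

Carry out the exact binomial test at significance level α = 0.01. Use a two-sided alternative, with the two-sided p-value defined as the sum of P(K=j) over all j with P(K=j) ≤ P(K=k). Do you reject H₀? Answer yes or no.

Exact binomial: n=21, k=8, p₀=3/5=0.6000
P(X=j) = C(n,j)·p₀^j·(1−p₀)^(n−j); p = Σ P(X=j) over j with P(X=j) ≤ P(X=8)
p-value (two-sided) = 0.04625
At α=0.01: p ≥ α → fail to reject H₀

reject H₀: no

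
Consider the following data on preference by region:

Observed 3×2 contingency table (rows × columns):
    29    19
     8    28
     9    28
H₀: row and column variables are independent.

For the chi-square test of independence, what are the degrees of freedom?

degrees of freedom = 2

df = (r−1)(c−1) = (3−1)·(2−1) = 2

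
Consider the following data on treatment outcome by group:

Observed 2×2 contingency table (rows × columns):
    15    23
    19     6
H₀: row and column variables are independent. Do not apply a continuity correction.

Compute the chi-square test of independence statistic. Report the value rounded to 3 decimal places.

Row totals [38, 25], col totals [34, 29], n=63
χ² = (15−20.51)²/20.51 + (23−17.49)²/17.49 + (19−13.49)²/13.49 + (6−11.51)²/11.51 = 8.0984
df = 1

test statistic = 8.098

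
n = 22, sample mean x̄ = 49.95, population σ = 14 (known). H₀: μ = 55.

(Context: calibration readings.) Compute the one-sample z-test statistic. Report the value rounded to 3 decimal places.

SE = σ/√n = 14/√22 = 2.9848
z = (x̄−μ₀)/SE = (49.95−55)/2.9848 = -1.6919

test statistic = -1.692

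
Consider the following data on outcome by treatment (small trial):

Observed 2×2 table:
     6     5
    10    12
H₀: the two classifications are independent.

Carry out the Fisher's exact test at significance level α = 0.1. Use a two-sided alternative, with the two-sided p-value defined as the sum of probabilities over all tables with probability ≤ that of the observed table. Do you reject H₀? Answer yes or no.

Margins: r₁=11, r₂=22, c₁=16, c₂=17, n=33
p_obs = C(11,6)·C(22,10)/C(33,16); sum pmf over tables with pmf ≤ p_obs
p-value (two-sided) = 0.72068
At α=0.1: p ≥ α → fail to reject H₀

reject H₀: no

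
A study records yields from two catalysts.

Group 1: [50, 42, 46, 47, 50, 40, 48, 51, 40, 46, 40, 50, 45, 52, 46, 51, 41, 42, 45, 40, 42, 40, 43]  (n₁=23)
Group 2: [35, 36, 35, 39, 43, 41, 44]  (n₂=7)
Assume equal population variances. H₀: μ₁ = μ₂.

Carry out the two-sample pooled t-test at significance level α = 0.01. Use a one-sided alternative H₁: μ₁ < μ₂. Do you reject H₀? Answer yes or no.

reject H₀: no

x̄₁=45.087, s₁=4.177, n₁=23
x̄₂=39.000, s₂=3.786, n₂=7
s_p² = [22·4.177² + 6·3.786²]/28 = 16.7795
SE = √(s_p²·(1/23+1/7)) = 1.7682
t = (45.087−39.000)/1.7682 = 3.4424
df = 28
p-value (one-sided, H₁ less) = 0.99908
At α=0.01: p ≥ α → fail to reject H₀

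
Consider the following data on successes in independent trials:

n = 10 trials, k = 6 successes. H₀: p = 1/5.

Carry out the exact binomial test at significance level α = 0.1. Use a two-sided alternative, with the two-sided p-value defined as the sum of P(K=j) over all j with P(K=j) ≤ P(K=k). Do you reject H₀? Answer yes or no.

Exact binomial: n=10, k=6, p₀=1/5=0.2000
P(X=j) = C(n,j)·p₀^j·(1−p₀)^(n−j); p = Σ P(X=j) over j with P(X=j) ≤ P(X=6)
p-value (two-sided) = 0.00637
At α=0.1: p < α → reject H₀

reject H₀: yes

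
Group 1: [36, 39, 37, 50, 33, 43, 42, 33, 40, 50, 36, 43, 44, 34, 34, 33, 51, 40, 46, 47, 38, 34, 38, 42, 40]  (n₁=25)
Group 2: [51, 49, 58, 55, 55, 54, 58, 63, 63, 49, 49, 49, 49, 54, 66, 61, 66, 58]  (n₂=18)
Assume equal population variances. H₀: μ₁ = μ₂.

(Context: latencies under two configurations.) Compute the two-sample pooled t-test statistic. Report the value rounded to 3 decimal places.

x̄₁=40.120, s₁=5.600, n₁=25
x̄₂=55.944, s₂=6.014, n₂=18
s_p² = [24·5.600² + 17·6.014²]/41 = 33.3557
SE = √(s_p²·(1/25+1/18)) = 1.7853
t = (40.120−55.944)/1.7853 = -8.8637
df = 41

test statistic = -8.864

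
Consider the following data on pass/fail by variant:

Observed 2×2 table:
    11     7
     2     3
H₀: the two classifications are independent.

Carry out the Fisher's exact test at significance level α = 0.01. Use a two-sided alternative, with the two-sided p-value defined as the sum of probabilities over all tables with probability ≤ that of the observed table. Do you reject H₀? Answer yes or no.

reject H₀: no

Margins: r₁=18, r₂=5, c₁=13, c₂=10, n=23
p_obs = C(18,11)·C(5,2)/C(23,13); sum pmf over tables with pmf ≤ p_obs
p-value (two-sided) = 0.61752
At α=0.01: p ≥ α → fail to reject H₀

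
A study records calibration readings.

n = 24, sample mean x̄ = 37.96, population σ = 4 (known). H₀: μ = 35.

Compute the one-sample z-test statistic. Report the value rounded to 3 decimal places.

SE = σ/√n = 4/√24 = 0.8165
z = (x̄−μ₀)/SE = (37.96−35)/0.8165 = 3.6252

test statistic = 3.625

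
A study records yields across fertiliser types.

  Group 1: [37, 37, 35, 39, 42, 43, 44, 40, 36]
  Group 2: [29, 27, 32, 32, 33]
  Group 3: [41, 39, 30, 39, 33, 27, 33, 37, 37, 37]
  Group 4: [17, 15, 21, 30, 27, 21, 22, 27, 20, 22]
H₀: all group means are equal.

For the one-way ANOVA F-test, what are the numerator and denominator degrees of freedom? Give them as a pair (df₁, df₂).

k = 4 groups, N = 34 total
df = (k−1, N−k) = (4−1, 34−4) = (3, 30)

degrees of freedom = [3, 30]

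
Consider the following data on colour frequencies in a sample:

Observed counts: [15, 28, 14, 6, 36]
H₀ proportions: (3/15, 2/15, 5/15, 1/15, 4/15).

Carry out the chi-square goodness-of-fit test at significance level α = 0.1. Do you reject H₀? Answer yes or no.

reject H₀: yes

n = 99; E_i = n·p_i = [19.80, 13.20, 33.00, 6.60, 26.40]
χ² = (15−19.80)²/19.80 + (28−13.20)²/13.20 + (14−33.00)²/33.00 + (6−6.60)²/6.60 + (36−26.40)²/26.40 = 32.2424
df = 4
p-value (upper-tail) = 0.00000
At α=0.1: p < α → reject H₀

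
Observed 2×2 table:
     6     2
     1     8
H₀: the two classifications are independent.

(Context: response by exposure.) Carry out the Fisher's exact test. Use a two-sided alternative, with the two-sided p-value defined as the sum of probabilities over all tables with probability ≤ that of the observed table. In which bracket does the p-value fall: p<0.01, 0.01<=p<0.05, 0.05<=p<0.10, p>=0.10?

p-value bracket: 0.01<=p<0.05

Margins: r₁=8, r₂=9, c₁=7, c₂=10, n=17
p_obs = C(8,6)·C(9,1)/C(17,7); sum pmf over tables with pmf ≤ p_obs
p-value (two-sided) = 0.01522
→ bracket: 0.01<=p<0.05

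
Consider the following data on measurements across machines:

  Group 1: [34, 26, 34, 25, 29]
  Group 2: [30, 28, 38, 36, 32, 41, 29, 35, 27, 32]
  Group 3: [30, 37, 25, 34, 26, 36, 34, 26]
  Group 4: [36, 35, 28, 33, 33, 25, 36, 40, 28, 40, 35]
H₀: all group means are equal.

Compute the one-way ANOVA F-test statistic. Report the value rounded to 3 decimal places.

test statistic = 1.036

Group means [29.60, 32.80, 31.00, 33.55], grand mean 32.147
SSB = Σnᵢ(x̄ᵢ−x̄)² = 68.737; SSW = ΣΣ(x−x̄ᵢ)² = 663.527
MSB = 68.737/3 = 22.9125; MSW = 663.527/30 = 22.1176
F = MSB/MSW = 1.0359
df = (3, 30)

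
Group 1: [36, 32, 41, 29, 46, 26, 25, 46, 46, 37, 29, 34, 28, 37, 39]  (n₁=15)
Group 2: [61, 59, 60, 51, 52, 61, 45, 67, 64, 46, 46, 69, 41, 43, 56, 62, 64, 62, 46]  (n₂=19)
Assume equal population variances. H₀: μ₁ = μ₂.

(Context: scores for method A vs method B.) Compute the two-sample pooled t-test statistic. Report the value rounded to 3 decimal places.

test statistic = -7.108

x̄₁=35.400, s₁=7.239, n₁=15
x̄₂=55.526, s₂=8.872, n₂=19
s_p² = [14·7.239² + 18·8.872²]/32 = 67.1980
SE = √(s_p²·(1/15+1/19)) = 2.8314
t = (35.400−55.526)/2.8314 = -7.1084
df = 32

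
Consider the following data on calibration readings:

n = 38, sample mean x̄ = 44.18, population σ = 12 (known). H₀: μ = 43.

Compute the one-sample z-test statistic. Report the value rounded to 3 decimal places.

test statistic = 0.606

SE = σ/√n = 12/√38 = 1.9467
z = (x̄−μ₀)/SE = (44.18−43)/1.9467 = 0.6062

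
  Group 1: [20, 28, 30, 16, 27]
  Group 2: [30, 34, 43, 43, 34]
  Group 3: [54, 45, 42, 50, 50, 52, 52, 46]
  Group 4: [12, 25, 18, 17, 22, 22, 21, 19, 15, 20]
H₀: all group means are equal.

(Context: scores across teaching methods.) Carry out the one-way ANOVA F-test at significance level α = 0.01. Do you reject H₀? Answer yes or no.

reject H₀: yes

Group means [24.20, 36.80, 48.88, 19.10], grand mean 31.679
SSB = Σnᵢ(x̄ᵢ−x̄)² = 4358.732; SSW = ΣΣ(x−x̄ᵢ)² = 527.375
MSB = 4358.732/3 = 1452.9107; MSW = 527.375/24 = 21.9740
F = MSB/MSW = 66.1197
df = (3, 24)
p-value (upper-tail) = 0.00000
At α=0.01: p < α → reject H₀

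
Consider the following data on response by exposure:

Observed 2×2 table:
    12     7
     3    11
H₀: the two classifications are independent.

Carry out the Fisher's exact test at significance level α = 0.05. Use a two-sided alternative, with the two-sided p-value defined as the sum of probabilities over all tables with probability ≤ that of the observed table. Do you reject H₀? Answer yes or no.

reject H₀: yes

Margins: r₁=19, r₂=14, c₁=15, c₂=18, n=33
p_obs = C(19,12)·C(14,3)/C(33,15); sum pmf over tables with pmf ≤ p_obs
p-value (two-sided) = 0.03290
At α=0.05: p < α → reject H₀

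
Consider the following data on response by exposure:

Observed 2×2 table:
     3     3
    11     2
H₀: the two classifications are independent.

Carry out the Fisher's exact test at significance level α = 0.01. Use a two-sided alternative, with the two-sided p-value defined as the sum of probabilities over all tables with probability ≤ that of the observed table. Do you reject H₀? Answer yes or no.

Margins: r₁=6, r₂=13, c₁=14, c₂=5, n=19
p_obs = C(6,3)·C(13,11)/C(19,14); sum pmf over tables with pmf ≤ p_obs
p-value (two-sided) = 0.26213
At α=0.01: p ≥ α → fail to reject H₀

reject H₀: no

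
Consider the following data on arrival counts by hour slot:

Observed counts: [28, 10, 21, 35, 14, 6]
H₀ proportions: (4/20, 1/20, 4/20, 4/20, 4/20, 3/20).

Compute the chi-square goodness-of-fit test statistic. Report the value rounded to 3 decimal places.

test statistic = 21.702

n = 114; E_i = n·p_i = [22.80, 5.70, 22.80, 22.80, 22.80, 17.10]
χ² = (28−22.80)²/22.80 + (10−5.70)²/5.70 + (21−22.80)²/22.80 + (35−22.80)²/22.80 + (14−22.80)²/22.80 + (6−17.10)²/17.10 = 21.7018
df = 5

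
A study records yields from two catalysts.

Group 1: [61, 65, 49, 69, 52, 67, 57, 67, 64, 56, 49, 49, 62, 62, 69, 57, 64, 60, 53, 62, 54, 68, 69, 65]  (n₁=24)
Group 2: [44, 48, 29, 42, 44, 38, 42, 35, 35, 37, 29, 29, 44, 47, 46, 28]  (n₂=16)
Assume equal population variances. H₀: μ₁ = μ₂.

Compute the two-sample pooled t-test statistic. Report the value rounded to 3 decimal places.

test statistic = 9.883

x̄₁=60.417, s₁=6.730, n₁=24
x̄₂=38.562, s₂=7.033, n₂=16
s_p² = [23·6.730² + 15·7.033²]/38 = 46.9413
SE = √(s_p²·(1/24+1/16)) = 2.2113
t = (60.417−38.562)/2.2113 = 9.8831
df = 38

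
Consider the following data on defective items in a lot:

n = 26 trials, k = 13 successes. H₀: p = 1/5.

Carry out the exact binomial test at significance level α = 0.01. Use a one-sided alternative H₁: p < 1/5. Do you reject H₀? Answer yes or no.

reject H₀: no

Exact binomial: n=26, k=13, p₀=1/5=0.2000
P(X≤13) from Σ C(n,i)·p₀^i·(1−p₀)^(n−i)
p-value (one-sided, H₁ less) = 0.99987
At α=0.01: p ≥ α → fail to reject H₀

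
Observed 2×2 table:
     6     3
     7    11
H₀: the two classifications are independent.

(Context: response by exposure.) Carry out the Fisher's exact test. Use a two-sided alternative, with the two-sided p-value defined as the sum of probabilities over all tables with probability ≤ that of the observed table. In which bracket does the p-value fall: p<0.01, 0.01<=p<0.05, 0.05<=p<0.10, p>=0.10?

Margins: r₁=9, r₂=18, c₁=13, c₂=14, n=27
p_obs = C(9,6)·C(18,7)/C(27,13); sum pmf over tables with pmf ≤ p_obs
p-value (two-sided) = 0.23646
→ bracket: p>=0.10

p-value bracket: p>=0.10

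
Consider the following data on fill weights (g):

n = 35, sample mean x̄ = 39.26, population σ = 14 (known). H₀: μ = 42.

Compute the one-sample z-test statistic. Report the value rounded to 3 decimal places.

SE = σ/√n = 14/√35 = 2.3664
z = (x̄−μ₀)/SE = (39.26−42)/2.3664 = -1.1579

test statistic = -1.158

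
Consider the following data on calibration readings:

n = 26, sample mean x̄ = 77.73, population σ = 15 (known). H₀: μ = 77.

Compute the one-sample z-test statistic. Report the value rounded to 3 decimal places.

SE = σ/√n = 15/√26 = 2.9417
z = (x̄−μ₀)/SE = (77.73−77)/2.9417 = 0.2482

test statistic = 0.248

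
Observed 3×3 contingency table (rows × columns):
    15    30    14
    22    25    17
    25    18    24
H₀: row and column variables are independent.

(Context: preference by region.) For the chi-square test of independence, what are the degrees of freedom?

df = (r−1)(c−1) = (3−1)·(3−1) = 4

degrees of freedom = 4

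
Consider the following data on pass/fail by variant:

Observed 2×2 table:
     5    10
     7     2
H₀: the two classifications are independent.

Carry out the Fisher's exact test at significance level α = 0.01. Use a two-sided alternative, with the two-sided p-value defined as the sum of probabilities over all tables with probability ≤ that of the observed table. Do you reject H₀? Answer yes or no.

reject H₀: no

Margins: r₁=15, r₂=9, c₁=12, c₂=12, n=24
p_obs = C(15,5)·C(9,7)/C(24,12); sum pmf over tables with pmf ≤ p_obs
p-value (two-sided) = 0.08938
At α=0.01: p ≥ α → fail to reject H₀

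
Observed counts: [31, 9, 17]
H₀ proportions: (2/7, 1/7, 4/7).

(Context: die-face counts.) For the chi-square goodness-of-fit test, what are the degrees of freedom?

degrees of freedom = 2

df = k − 1 = 3 − 1 = 2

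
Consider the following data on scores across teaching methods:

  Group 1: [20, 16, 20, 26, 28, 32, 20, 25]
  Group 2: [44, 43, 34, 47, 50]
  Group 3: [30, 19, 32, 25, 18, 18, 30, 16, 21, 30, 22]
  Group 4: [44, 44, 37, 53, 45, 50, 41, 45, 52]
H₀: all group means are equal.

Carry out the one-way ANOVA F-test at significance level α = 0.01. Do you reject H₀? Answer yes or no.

Group means [23.38, 43.60, 23.73, 45.67], grand mean 32.636
SSB = Σnᵢ(x̄ᵢ−x̄)² = 3688.380; SSW = ΣΣ(x−x̄ᵢ)² = 901.257
MSB = 3688.380/3 = 1229.4598; MSW = 901.257/29 = 31.0778
F = MSB/MSW = 39.5607
df = (3, 29)
p-value (upper-tail) = 0.00000
At α=0.01: p < α → reject H₀

reject H₀: yes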